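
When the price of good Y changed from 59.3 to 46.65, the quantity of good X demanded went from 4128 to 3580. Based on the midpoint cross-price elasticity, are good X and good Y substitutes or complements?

%ΔQ_x = (3580 − 4128)/[(4128+3580)/2] = -548/3854 ≈ -0.1422.
%ΔP_y = (46.65 − 59.3)/[(59.3+46.65)/2] ≈ -0.2388.
E_xy = -0.1422/-0.2388 ≈ 0.595.
E_xy > 0, so the goods are substitutes.

substitutes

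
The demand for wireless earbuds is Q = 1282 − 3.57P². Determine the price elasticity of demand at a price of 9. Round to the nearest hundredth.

-0.58

At P = 9, Q = 992.83.
dQ/dP = −2·3.57·P = −64.26.
Point elasticity E = (dQ/dP)·(P/Q) = -64.26 × 9/992.83 ≈ -0.58.
|E| < 1, so demand is inelastic at this price.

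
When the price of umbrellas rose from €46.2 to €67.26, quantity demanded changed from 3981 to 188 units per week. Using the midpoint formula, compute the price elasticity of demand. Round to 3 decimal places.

-4.902

%ΔQ = (188 − 3981)/[(3981 + 188)/2] = -3793/2084.5 ≈ -1.8196.
%Δp = (67.26 − 46.2)/[(46.2 + 67.26)/2] = 21.06/56.73 ≈ 0.3712.
Arc elasticity E = %ΔQ/%Δp ≈ -1.8196/0.3712 ≈ -4.902.
|E| > 1: demand is elastic over this range.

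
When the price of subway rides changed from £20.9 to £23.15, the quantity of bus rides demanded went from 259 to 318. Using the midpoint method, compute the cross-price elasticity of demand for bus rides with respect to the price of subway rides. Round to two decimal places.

2.00

%ΔQ_x = (318 − 259)/[(259+318)/2] = 59/288.5 ≈ 0.2045.
%ΔP_y = (23.15 − 20.9)/[(20.9+23.15)/2] ≈ 0.1022.
E_xy = 0.2045/0.1022 ≈ 2.00.
E_xy > 0, so bus rides and subway rides are substitutes.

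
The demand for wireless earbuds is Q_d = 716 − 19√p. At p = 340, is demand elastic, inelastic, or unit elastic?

At p = 340, Q_d = 365.6573.
dQ_d/dp = −19/(2√p) = −19/(2·18.4391).
Point elasticity E = (dQ_d/dp)·(p/Q_d) = -0.5152 × 340/365.6573 ≈ -0.479.
|E| ≈ 0.479 < 1, so demand is inelastic.

inelastic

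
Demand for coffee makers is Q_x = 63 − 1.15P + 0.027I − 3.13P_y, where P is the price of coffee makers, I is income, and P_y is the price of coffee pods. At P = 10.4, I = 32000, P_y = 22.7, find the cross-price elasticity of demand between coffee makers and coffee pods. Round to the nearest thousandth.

Substituting, Q_x = 63 − 1.15(10.4) + 0.027(32000) − 3.13(22.7) = 63 − 11.96 + 864 − 71.051 = 843.989.
∂Q_x/∂P_y = −3.13, so E_xy = -3.13·(22.7/843.989) ≈ -0.084.
E_xy < 0: the goods are complements.

-0.084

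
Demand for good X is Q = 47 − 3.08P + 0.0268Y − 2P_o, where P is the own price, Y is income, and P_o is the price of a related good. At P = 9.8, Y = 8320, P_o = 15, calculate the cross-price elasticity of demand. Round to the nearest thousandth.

First evaluate Q: 47 − 3.08(9.8) + 0.0268(8320) − 2(15) = 47 − 30.184 + 222.976 − 30 = 209.792.
∂Q/∂P_o = −2, so E_xy = -2·(15/209.792) ≈ -0.143.
E_xy < 0: the goods are complements.

-0.143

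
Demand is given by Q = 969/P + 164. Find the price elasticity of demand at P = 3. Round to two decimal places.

-0.66

At P = 3, Q = 487.
dQ/dP = −969/P² = −107.6667.
Point elasticity E = (dQ/dP)·(P/Q) = -107.6667 × 3/487 ≈ -0.66.
|E| < 1, so demand is inelastic at this price.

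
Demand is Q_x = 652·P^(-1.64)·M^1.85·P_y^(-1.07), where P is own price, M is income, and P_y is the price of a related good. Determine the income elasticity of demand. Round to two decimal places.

1.85

For a Cobb–Douglas (constant-elasticity) form Q_x = A·M^α·…, the elasticity with respect to M equals the exponent α at every point.
Here the exponent on M is 1.85, so the income elasticity of demand is 1.85.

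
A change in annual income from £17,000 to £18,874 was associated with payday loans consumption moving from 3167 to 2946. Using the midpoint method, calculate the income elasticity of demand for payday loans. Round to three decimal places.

-0.692

%ΔQ = (2946 − 3167)/[(3167+2946)/2] = -221/3056.5 ≈ -0.0723.
%ΔI = (18,874 − 17,000)/[(17,000+18,874)/2] = 1874/17937 ≈ 0.1045.
E_I = %ΔQ/%ΔI ≈ -0.692.
E_I < 0: inferior good.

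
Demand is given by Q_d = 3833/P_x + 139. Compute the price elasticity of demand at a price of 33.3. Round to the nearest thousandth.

At P_x = 33.3, Q_d = 254.1051.
dQ_d/dP_x = −3833/P_x² = −3.4566.
Point elasticity E = (dQ_d/dP_x)·(P_x/Q_d) = -3.4566 × 33.3/254.1051 ≈ -0.453.
|E| < 1, so demand is inelastic at this price.

-0.453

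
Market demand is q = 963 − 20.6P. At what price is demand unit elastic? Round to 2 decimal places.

For linear demand q = a − bP, E = −bP/(a − bP). |E| = 1 ⇒ bP = a − bP ⇒ P = a/(2b).
P = 963/(2·20.6) ≈ 23.37.

23.37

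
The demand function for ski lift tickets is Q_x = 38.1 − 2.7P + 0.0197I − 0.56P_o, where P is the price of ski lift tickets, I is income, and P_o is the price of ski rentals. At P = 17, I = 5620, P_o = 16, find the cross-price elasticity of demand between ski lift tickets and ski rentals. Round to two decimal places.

-0.10

Evaluating quantity at (P, I, P_o) gives Q_x = 38.1 − 2.7(17) + 0.0197(5620) − 0.56(16) = 38.1 − 45.9 + 110.714 − 8.96 = 93.954.
∂Q_x/∂P_o = −0.56, so E_xy = -0.56·(16/93.954) ≈ -0.10.
E_xy < 0: the goods are complements.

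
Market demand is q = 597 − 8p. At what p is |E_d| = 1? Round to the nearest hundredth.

37.31

For linear demand q = a − bp, E = −bp/(a − bp). |E| = 1 ⇒ bp = a − bp ⇒ p = a/(2b).
p = 597/(2·8) ≈ 37.31.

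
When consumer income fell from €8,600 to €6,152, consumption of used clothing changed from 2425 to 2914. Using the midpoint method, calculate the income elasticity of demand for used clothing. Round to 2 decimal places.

-0.55

%ΔQ = (2914 − 2425)/[(2425+2914)/2] = 489/2669.5 ≈ 0.1832.
%ΔI = (6,152 − 8,600)/[(8,600+6,152)/2] = -2448/7376 ≈ -0.3319.
E_I = %ΔQ/%ΔI ≈ -0.55.
E_I < 0: inferior good.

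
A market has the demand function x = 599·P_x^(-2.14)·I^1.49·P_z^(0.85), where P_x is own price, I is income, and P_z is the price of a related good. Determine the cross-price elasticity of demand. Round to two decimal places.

For a Cobb–Douglas (constant-elasticity) form x = A·P_z^α·…, the elasticity with respect to P_z equals the exponent α at every point.
Here the exponent on P_z is 0.85, so the cross-price elasticity of demand is 0.85.

0.85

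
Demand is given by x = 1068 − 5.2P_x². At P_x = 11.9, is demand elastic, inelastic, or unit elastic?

elastic

At P_x = 11.9, x = 331.628.
dx/dP_x = −2·5.2·P_x = −123.76.
Point elasticity E = (dx/dP_x)·(P_x/x) = -123.76 × 11.9/331.628 ≈ -4.441.
|E| ≈ 4.441 > 1, so demand is elastic.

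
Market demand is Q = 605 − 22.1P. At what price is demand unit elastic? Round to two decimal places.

For linear demand Q = a − bP, E = −bP/(a − bP). |E| = 1 ⇒ bP = a − bP ⇒ P = a/(2b).
P = 605/(2·22.1) ≈ 13.69.

13.69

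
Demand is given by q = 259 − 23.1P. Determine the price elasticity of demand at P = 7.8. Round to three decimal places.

-2.286

At P = 7.8, q = 78.82.
dq/dP = −23.1.
Point elasticity E = (dq/dP)·(P/q) = -23.1 × 7.8/78.82 ≈ -2.286.
|E| > 1, so demand is elastic at this price.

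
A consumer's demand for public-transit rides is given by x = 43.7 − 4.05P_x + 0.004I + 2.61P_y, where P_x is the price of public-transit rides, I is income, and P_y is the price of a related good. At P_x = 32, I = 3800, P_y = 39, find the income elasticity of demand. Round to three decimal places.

Evaluating quantity at (P_x, I, P_y) gives x = 43.7 − 4.05(32) + 0.004(3800) + 2.61(39) = 43.7 − 129.6 + 15.2 + 101.79 = 31.09.
∂x/∂I = +0.004, so E_I = 0.004·(3800/31.09) ≈ 0.489.
E_I ∈ (0,1): normal good (necessity).

0.489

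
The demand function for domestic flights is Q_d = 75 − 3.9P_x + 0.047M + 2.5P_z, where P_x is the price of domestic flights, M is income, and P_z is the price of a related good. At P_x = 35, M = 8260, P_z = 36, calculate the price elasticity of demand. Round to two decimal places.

-0.33

Evaluating quantity at (P_x, M, P_z) gives Q_d = 75 − 3.9(35) + 0.047(8260) + 2.5(36) = 75 − 136.5 + 388.22 + 90 = 416.72.
∂Q_d/∂P_x = −3.9, so E_p = (−3.9)·(35/416.72) ≈ -0.33.
|E_p| < 1: demand is inelastic.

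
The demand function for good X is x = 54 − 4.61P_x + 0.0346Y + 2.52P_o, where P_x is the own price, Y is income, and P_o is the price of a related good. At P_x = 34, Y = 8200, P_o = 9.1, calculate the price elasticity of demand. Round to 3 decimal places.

-0.769

At the given point, x = 54 − 4.61(34) + 0.0346(8200) + 2.52(9.1) = 54 − 156.74 + 283.72 + 22.932 = 203.912.
∂x/∂P_x = −4.61, so E_p = (−4.61)·(34/203.912) ≈ -0.769.
|E_p| < 1: demand is inelastic.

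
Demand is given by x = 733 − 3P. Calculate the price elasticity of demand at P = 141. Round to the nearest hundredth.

-1.36

At P = 141, x = 310.
dx/dP = −3.
Point elasticity E = (dx/dP)·(P/x) = -3 × 141/310 ≈ -1.36.
|E| > 1, so demand is elastic at this price.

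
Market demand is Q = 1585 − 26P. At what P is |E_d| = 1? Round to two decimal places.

30.48

For linear demand Q = a − bP, E = −bP/(a − bP). |E| = 1 ⇒ bP = a − bP ⇒ P = a/(2b).
P = 1585/(2·26) ≈ 30.48.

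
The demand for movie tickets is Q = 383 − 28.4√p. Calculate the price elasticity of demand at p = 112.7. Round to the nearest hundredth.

At p = 112.7, Q = 81.5049.
dQ/dp = −28.4/(2√p) = −28.4/(2·10.616).
Point elasticity E = (dQ/dp)·(p/Q) = -1.3376 × 112.7/81.5049 ≈ -1.85.
|E| > 1, so demand is elastic at this price.

-1.85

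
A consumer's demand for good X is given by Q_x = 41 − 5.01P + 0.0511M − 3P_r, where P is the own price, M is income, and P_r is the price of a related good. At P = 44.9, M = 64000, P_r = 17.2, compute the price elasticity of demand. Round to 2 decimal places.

First evaluate Q_x: 41 − 5.01(44.9) + 0.0511(64000) − 3(17.2) = 41 − 224.949 + 3270.4 − 51.6 = 3034.851.
∂Q_x/∂P = −5.01, so E_p = (−5.01)·(44.9/3034.851) ≈ -0.07.
|E_p| < 1: demand is inelastic.

-0.07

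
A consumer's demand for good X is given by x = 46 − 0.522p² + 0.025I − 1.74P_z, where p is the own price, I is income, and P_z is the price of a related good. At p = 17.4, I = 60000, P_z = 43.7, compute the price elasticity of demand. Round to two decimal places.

-0.24

First evaluate x: 46 − 0.522(17.4)² + 0.025(60000) − 1.74(43.7) = 46 − 158.0407 + 1500 − 76.038 = 1311.9213.
∂x/∂p = −2·0.522·p = -18.1656, so E_p = -18.1656·(17.4/1311.9213) ≈ -0.24.
|E_p| < 1: demand is inelastic.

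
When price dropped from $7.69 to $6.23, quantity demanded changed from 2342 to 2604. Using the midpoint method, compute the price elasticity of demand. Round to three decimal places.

-0.505

%ΔQ = (2604 − 2342)/[(2342 + 2604)/2] = 262/2473 ≈ 0.1059.
%Δp = (6.23 − 7.69)/[(7.69 + 6.23)/2] = -1.46/6.96 ≈ -0.2098.
Arc elasticity E = %ΔQ/%Δp ≈ 0.1059/-0.2098 ≈ -0.505.
|E| < 1: demand is inelastic over this range.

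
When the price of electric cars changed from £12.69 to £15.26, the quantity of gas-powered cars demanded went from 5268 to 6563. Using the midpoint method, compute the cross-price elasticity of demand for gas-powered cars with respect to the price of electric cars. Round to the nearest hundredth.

%ΔQ_x = (6563 − 5268)/[(5268+6563)/2] = 1295/5915.5 ≈ 0.2189.
%ΔP_y = (15.26 − 12.69)/[(12.69+15.26)/2] ≈ 0.1839.
E_xy = 0.2189/0.1839 ≈ 1.19.
E_xy > 0, so gas-powered cars and electric cars are substitutes.

1.19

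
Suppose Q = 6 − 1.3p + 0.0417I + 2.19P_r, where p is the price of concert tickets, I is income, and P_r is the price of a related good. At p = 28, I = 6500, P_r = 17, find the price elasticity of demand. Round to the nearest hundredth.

Substituting, Q = 6 − 1.3(28) + 0.0417(6500) + 2.19(17) = 6 − 36.4 + 271.05 + 37.23 = 277.88.
∂Q/∂p = −1.3, so E_p = (−1.3)·(28/277.88) ≈ -0.13.
|E_p| < 1: demand is inelastic.

-0.13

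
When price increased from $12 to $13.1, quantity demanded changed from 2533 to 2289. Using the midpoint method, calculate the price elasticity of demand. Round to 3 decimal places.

-1.155

%ΔQ = (2289 − 2533)/[(2533 + 2289)/2] = -244/2411 ≈ -0.1012.
%ΔP = (13.1 − 12)/[(12 + 13.1)/2] = 1.1/12.55 ≈ 0.0876.
Arc elasticity E = %ΔQ/%ΔP ≈ -0.1012/0.0876 ≈ -1.155.
|E| > 1: demand is elastic over this range.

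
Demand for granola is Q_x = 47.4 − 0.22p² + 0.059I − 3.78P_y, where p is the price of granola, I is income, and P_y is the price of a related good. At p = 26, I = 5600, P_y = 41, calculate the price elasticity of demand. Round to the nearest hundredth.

First evaluate Q_x: 47.4 − 0.22(26)² + 0.059(5600) − 3.78(41) = 47.4 − 148.72 + 330.4 − 154.98 = 74.1.
∂Q_x/∂p = −2·0.22·p = -11.44, so E_p = -11.44·(26/74.1) ≈ -4.01.
|E_p| > 1: demand is elastic.

-4.01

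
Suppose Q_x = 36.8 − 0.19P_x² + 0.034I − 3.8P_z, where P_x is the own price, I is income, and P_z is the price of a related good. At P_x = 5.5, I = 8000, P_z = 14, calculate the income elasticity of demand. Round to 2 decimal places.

1.09

First evaluate Q_x: 36.8 − 0.19(5.5)² + 0.034(8000) − 3.8(14) = 36.8 − 5.7475 + 272 − 53.2 = 249.8525.
∂Q_x/∂I = +0.034, so E_I = 0.034·(8000/249.8525) ≈ 1.09.
E_I > 1: normal good (luxury).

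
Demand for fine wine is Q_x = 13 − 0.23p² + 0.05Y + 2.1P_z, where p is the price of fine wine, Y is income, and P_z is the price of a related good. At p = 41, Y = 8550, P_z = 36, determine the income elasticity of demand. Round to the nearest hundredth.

Substituting, Q_x = 13 − 0.23(41)² + 0.05(8550) + 2.1(36) = 13 − 386.63 + 427.5 + 75.6 = 129.47.
∂Q_x/∂Y = +0.05, so E_I = 0.05·(8550/129.47) ≈ 3.30.
E_I > 1: normal good (luxury).

3.30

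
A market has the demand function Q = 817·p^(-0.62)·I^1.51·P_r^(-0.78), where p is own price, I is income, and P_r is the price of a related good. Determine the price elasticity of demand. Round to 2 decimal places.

-0.62

For a Cobb–Douglas (constant-elasticity) form Q = A·p^α·…, the elasticity with respect to p equals the exponent α at every point.
Here the exponent on p is -0.62, so the price elasticity of demand is -0.62.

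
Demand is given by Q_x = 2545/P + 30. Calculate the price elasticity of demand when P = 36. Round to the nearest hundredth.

-0.70

At P = 36, Q_x = 100.6944.
dQ_x/dP = −2545/P² = −1.9637.
Point elasticity E = (dQ_x/dP)·(P/Q_x) = -1.9637 × 36/100.6944 ≈ -0.70.
|E| < 1, so demand is inelastic at this price.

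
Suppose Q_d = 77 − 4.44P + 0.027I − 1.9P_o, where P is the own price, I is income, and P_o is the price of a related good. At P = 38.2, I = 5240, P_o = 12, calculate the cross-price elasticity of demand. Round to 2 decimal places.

-0.87

First evaluate Q_d: 77 − 4.44(38.2) + 0.027(5240) − 1.9(12) = 77 − 169.608 + 141.48 − 22.8 = 26.072.
∂Q_d/∂P_o = −1.9, so E_xy = -1.9·(12/26.072) ≈ -0.87.
E_xy < 0: the goods are complements.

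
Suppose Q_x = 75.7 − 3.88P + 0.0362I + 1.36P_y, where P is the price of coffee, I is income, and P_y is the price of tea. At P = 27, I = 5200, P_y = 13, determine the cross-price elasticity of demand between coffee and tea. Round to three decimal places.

0.100

Q_x = 75.7 − 3.88(27) + 0.0362(5200) + 1.36(13) = 75.7 − 104.76 + 188.24 + 17.68 = 176.86.
∂Q_x/∂P_y = +1.36, so E_xy = 1.36·(13/176.86) ≈ 0.100.
E_xy > 0: the goods are substitutes.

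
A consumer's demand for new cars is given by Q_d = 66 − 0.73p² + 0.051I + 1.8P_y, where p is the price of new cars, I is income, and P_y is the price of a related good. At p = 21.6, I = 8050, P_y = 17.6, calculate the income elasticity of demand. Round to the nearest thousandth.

2.449

Substituting, Q_d = 66 − 0.73(21.6)² + 0.051(8050) + 1.8(17.6) = 66 − 340.5888 + 410.55 + 31.68 = 167.6412.
∂Q_d/∂I = +0.051, so E_I = 0.051·(8050/167.6412) ≈ 2.449.
E_I > 1: normal good (luxury).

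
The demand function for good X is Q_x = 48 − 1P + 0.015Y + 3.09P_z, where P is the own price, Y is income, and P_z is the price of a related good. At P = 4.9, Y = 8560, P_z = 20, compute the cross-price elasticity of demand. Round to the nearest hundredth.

Q_x = 48 − 1(4.9) + 0.015(8560) + 3.09(20) = 48 − 4.9 + 128.4 + 61.8 = 233.3.
∂Q_x/∂P_z = +3.09, so E_xy = 3.09·(20/233.3) ≈ 0.26.
E_xy > 0: the goods are substitutes.

0.26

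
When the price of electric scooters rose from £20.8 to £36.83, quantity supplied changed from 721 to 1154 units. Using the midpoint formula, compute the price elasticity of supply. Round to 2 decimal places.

%Δq = (1154 − 721)/[(721 + 1154)/2] = 433/937.5 ≈ 0.4619.
%ΔP = (36.83 − 20.8)/[(20.8 + 36.83)/2] = 16.03/28.815 ≈ 0.5563.
Arc elasticity E = %Δq/%ΔP ≈ 0.4619/0.5563 ≈ 0.83.
|E| < 1: supply is inelastic over this range.

0.83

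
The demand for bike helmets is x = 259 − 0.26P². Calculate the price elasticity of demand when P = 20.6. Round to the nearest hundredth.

At P = 20.6, x = 148.6664.
dx/dP = −2·0.26·P = −10.712.
Point elasticity E = (dx/dP)·(P/x) = -10.712 × 20.6/148.6664 ≈ -1.48.
|E| > 1, so demand is elastic at this price.

-1.48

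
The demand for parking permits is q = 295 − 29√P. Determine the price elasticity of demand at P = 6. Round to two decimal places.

At P = 6, q = 223.9648.
dq/dP = −29/(2√P) = −29/(2·2.4495).
Point elasticity E = (dq/dP)·(P/q) = -5.9196 × 6/223.9648 ≈ -0.16.
|E| < 1, so demand is inelastic at this price.

-0.16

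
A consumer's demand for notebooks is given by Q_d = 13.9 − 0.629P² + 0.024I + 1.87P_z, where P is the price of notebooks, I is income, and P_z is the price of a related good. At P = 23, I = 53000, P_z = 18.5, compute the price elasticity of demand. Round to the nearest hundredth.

-0.67

Evaluating quantity at (P, I, P_z) gives Q_d = 13.9 − 0.629(23)² + 0.024(53000) + 1.87(18.5) = 13.9 − 332.741 + 1272 + 34.595 = 987.754.
∂Q_d/∂P = −2·0.629·P = -28.934, so E_p = -28.934·(23/987.754) ≈ -0.67.
|E_p| < 1: demand is inelastic.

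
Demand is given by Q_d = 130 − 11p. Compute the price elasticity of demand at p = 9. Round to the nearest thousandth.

At p = 9, Q_d = 31.
dQ_d/dp = −11.
Point elasticity E = (dQ_d/dp)·(p/Q_d) = -11 × 9/31 ≈ -3.194.
|E| > 1, so demand is elastic at this price.

-3.194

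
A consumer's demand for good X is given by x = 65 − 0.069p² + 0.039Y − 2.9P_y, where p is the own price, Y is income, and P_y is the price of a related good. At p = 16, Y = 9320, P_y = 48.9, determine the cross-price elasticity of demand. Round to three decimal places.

-0.527

Substituting, x = 65 − 0.069(16)² + 0.039(9320) − 2.9(48.9) = 65 − 17.664 + 363.48 − 141.81 = 269.006.
∂x/∂P_y = −2.9, so E_xy = -2.9·(48.9/269.006) ≈ -0.527.
E_xy < 0: the goods are complements.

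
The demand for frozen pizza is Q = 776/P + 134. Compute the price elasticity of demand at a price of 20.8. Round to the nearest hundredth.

At P = 20.8, Q = 171.3077.
dQ/dP = −776/P² = −1.7936.
Point elasticity E = (dQ/dP)·(P/Q) = -1.7936 × 20.8/171.3077 ≈ -0.22.
|E| < 1, so demand is inelastic at this price.

-0.22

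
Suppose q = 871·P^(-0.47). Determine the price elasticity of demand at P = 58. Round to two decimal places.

-0.47

For a Cobb–Douglas (constant-elasticity) form q = A·P^α·…, the elasticity with respect to P equals the exponent α at every point.
Here the exponent on P is -0.47, so the price elasticity of demand is -0.47.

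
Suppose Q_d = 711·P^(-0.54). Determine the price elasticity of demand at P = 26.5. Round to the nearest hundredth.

For a Cobb–Douglas (constant-elasticity) form Q_d = A·P^α·…, the elasticity with respect to P equals the exponent α at every point.
Here the exponent on P is -0.54, so the price elasticity of demand is -0.54.

-0.54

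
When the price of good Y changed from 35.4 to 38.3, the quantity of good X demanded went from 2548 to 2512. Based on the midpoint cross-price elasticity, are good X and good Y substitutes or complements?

%ΔQ_x = (2512 − 2548)/[(2548+2512)/2] = -36/2530 ≈ -0.0142.
%ΔP_y = (38.3 − 35.4)/[(35.4+38.3)/2] ≈ 0.0787.
E_xy = -0.0142/0.0787 ≈ -0.181.
E_xy < 0, so the goods are complements.

complements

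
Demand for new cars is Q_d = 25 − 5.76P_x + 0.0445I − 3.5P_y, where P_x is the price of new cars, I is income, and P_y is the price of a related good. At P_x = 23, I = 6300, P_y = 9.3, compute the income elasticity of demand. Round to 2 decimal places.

2.00

First evaluate Q_d: 25 − 5.76(23) + 0.0445(6300) − 3.5(9.3) = 25 − 132.48 + 280.35 − 32.55 = 140.32.
∂Q_d/∂I = +0.0445, so E_I = 0.0445·(6300/140.32) ≈ 2.00.
E_I > 1: normal good (luxury).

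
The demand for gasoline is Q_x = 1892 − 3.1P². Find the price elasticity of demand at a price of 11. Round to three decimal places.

At P = 11, Q_x = 1516.9.
dQ_x/dP = −2·3.1·P = −68.2.
Point elasticity E = (dQ_x/dP)·(P/Q_x) = -68.2 × 11/1516.9 ≈ -0.495.
|E| < 1, so demand is inelastic at this price.

-0.495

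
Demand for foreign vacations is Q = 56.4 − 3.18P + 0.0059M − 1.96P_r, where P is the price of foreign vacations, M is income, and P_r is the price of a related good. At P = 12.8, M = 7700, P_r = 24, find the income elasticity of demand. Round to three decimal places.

3.225

First evaluate Q: 56.4 − 3.18(12.8) + 0.0059(7700) − 1.96(24) = 56.4 − 40.704 + 45.43 − 47.04 = 14.086.
∂Q/∂M = +0.0059, so E_I = 0.0059·(7700/14.086) ≈ 3.225.
E_I > 1: normal good (luxury).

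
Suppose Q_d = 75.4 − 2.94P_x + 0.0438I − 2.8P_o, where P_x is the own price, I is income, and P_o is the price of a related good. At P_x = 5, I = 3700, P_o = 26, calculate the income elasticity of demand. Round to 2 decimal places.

1.08

First evaluate Q_d: 75.4 − 2.94(5) + 0.0438(3700) − 2.8(26) = 75.4 − 14.7 + 162.06 − 72.8 = 149.96.
∂Q_d/∂I = +0.0438, so E_I = 0.0438·(3700/149.96) ≈ 1.08.
E_I > 1: normal good (luxury).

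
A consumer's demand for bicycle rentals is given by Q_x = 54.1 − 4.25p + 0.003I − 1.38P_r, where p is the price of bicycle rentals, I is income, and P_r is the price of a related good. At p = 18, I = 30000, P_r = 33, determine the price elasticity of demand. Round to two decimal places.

Substituting, Q_x = 54.1 − 4.25(18) + 0.003(30000) − 1.38(33) = 54.1 − 76.5 + 90 − 45.54 = 22.06.
∂Q_x/∂p = −4.25, so E_p = (−4.25)·(18/22.06) ≈ -3.47.
|E_p| > 1: demand is elastic.

-3.47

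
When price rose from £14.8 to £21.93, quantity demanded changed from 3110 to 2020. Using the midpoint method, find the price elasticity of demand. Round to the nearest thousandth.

%Δq = (2020 − 3110)/[(3110 + 2020)/2] = -1090/2565 ≈ -0.4250.
%Δp = (21.93 − 14.8)/[(14.8 + 21.93)/2] = 7.13/18.365 ≈ 0.3882.
Arc elasticity E = %Δq/%Δp ≈ -0.4250/0.3882 ≈ -1.095.
|E| > 1: demand is elastic over this range.

-1.095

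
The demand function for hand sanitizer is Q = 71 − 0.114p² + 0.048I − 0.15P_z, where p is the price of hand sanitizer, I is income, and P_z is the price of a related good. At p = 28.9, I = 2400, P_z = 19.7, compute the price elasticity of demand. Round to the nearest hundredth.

-2.16

Substituting, Q = 71 − 0.114(28.9)² + 0.048(2400) − 0.15(19.7) = 71 − 95.2139 + 115.2 − 2.955 = 88.0311.
∂Q/∂p = −2·0.114·p = -6.5892, so E_p = -6.5892·(28.9/88.0311) ≈ -2.16.
|E_p| > 1: demand is elastic.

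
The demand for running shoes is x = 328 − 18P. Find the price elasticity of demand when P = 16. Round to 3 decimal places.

At P = 16, x = 40.
dx/dP = −18.
Point elasticity E = (dx/dP)·(P/x) = -18 × 16/40 ≈ -7.200.
|E| > 1, so demand is elastic at this price.

-7.200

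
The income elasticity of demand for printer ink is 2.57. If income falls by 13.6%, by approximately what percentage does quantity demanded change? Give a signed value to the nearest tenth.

-35.0

%ΔQ ≈ E × %ΔI = (2.57) × (-13.6%) ≈ -35.0%.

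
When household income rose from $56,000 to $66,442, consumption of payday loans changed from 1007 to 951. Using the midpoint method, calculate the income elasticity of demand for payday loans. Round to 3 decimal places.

-0.335

%ΔQ = (951 − 1007)/[(1007+951)/2] = -56/979 ≈ -0.0572.
%ΔI = (66,442 − 56,000)/[(56,000+66,442)/2] = 10442/61221 ≈ 0.1706.
E_I = %ΔQ/%ΔI ≈ -0.335.
E_I < 0: inferior good.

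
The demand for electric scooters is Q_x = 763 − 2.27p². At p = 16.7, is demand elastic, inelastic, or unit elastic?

At p = 16.7, Q_x = 129.9197.
dQ_x/dp = −2·2.27·p = −75.818.
Point elasticity E = (dQ_x/dp)·(p/Q_x) = -75.818 × 16.7/129.9197 ≈ -9.746.
|E| ≈ 9.746 > 1, so demand is elastic.

elastic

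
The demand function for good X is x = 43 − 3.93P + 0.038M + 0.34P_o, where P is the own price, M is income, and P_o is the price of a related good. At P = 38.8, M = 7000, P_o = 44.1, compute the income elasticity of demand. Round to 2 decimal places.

First evaluate x: 43 − 3.93(38.8) + 0.038(7000) + 0.34(44.1) = 43 − 152.484 + 266 + 14.994 = 171.51.
∂x/∂M = +0.038, so E_I = 0.038·(7000/171.51) ≈ 1.55.
E_I > 1: normal good (luxury).

1.55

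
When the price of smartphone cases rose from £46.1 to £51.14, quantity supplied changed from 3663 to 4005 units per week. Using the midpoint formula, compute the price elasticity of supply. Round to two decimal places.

%ΔQ = (4005 − 3663)/[(3663 + 4005)/2] = 342/3834 ≈ 0.0892.
%ΔP = (51.14 − 46.1)/[(46.1 + 51.14)/2] = 5.04/48.62 ≈ 0.1037.
Arc elasticity E = %ΔQ/%ΔP ≈ 0.0892/0.1037 ≈ 0.86.
|E| < 1: supply is inelastic over this range.

0.86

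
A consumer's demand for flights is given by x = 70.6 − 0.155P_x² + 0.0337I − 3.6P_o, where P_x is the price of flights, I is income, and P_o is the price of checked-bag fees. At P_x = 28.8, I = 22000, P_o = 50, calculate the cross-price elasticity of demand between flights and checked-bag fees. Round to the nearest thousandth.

-0.358

At the given point, x = 70.6 − 0.155(28.8)² + 0.0337(22000) − 3.6(50) = 70.6 − 128.5632 + 741.4 − 180 = 503.4368.
∂x/∂P_o = −3.6, so E_xy = -3.6·(50/503.4368) ≈ -0.358.
E_xy < 0: the goods are complements.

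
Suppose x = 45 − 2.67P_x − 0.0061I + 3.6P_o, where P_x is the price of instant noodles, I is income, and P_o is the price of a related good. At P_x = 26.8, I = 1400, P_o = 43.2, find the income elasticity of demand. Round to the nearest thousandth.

-0.071

Substituting, x = 45 − 2.67(26.8) − 0.0061(1400) + 3.6(43.2) = 45 − 71.556 − 8.54 + 155.52 = 120.424.
∂x/∂I = −0.0061, so E_I = -0.0061·(1400/120.424) ≈ -0.071.
E_I < 0: inferior good.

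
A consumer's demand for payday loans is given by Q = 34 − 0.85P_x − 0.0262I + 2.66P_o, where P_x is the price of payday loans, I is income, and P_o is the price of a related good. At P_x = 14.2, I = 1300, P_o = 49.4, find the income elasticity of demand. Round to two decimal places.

-0.29

Evaluating quantity at (P_x, I, P_o) gives Q = 34 − 0.85(14.2) − 0.0262(1300) + 2.66(49.4) = 34 − 12.07 − 34.06 + 131.404 = 119.274.
∂Q/∂I = −0.0262, so E_I = -0.0262·(1300/119.274) ≈ -0.29.
E_I < 0: inferior good.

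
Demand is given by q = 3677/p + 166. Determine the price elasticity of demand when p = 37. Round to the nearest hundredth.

At p = 37, q = 265.3784.
dq/dp = −3677/p² = −2.6859.
Point elasticity E = (dq/dp)·(p/q) = -2.6859 × 37/265.3784 ≈ -0.37.
|E| < 1, so demand is inelastic at this price.

-0.37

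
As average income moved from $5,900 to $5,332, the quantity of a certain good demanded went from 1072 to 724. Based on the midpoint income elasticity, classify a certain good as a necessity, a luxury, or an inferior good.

%ΔQ = (724 − 1072)/[(1072+724)/2] = -348/898 ≈ -0.3875.
%ΔY = (5,332 − 5,900)/[(5,900+5,332)/2] = -568/5616 ≈ -0.1011.
E_I = %ΔQ/%ΔY ≈ 3.832.
E_I > 1: normal good (luxury).

luxury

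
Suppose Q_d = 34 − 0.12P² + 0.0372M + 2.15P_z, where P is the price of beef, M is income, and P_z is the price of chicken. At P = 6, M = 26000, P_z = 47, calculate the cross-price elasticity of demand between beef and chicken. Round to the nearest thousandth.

At the given point, Q_d = 34 − 0.12(6)² + 0.0372(26000) + 2.15(47) = 34 − 4.32 + 967.2 + 101.05 = 1097.93.
∂Q_d/∂P_z = +2.15, so E_xy = 2.15·(47/1097.93) ≈ 0.092.
E_xy > 0: the goods are substitutes.

0.092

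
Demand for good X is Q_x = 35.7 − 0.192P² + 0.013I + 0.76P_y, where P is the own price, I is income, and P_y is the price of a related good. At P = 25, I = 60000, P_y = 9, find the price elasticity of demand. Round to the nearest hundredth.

First evaluate Q_x: 35.7 − 0.192(25)² + 0.013(60000) + 0.76(9) = 35.7 − 120 + 780 + 6.84 = 702.54.
∂Q_x/∂P = −2·0.192·P = -9.6, so E_p = -9.6·(25/702.54) ≈ -0.34.
|E_p| < 1: demand is inelastic.

-0.34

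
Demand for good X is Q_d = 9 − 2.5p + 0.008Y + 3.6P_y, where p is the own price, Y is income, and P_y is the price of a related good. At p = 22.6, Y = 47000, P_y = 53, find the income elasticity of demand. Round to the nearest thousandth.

0.724

Q_d = 9 − 2.5(22.6) + 0.008(47000) + 3.6(53) = 9 − 56.5 + 376 + 190.8 = 519.3.
∂Q_d/∂Y = +0.008, so E_I = 0.008·(47000/519.3) ≈ 0.724.
E_I ∈ (0,1): normal good (necessity).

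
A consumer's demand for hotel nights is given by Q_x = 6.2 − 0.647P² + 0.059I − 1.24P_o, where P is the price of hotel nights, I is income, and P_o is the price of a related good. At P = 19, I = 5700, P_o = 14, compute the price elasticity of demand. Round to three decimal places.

-5.101

Evaluating quantity at (P, I, P_o) gives Q_x = 6.2 − 0.647(19)² + 0.059(5700) − 1.24(14) = 6.2 − 233.567 + 336.3 − 17.36 = 91.573.
∂Q_x/∂P = −2·0.647·P = -24.586, so E_p = -24.586·(19/91.573) ≈ -5.101.
|E_p| > 1: demand is elastic.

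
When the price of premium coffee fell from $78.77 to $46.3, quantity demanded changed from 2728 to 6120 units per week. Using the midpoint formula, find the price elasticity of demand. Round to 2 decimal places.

%ΔQ = (6120 − 2728)/[(2728 + 6120)/2] = 3392/4424 ≈ 0.7667.
%ΔP = (46.3 − 78.77)/[(78.77 + 46.3)/2] = -32.47/62.535 ≈ -0.5192.
Arc elasticity E = %ΔQ/%ΔP ≈ 0.7667/-0.5192 ≈ -1.48.
|E| > 1: demand is elastic over this range.

-1.48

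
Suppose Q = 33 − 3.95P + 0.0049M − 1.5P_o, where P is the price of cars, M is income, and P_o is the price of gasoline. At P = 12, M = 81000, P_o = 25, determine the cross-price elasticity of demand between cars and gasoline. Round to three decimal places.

First evaluate Q: 33 − 3.95(12) + 0.0049(81000) − 1.5(25) = 33 − 47.4 + 396.9 − 37.5 = 345.
∂Q/∂P_o = −1.5, so E_xy = -1.5·(25/345) ≈ -0.109.
E_xy < 0: the goods are complements.

-0.109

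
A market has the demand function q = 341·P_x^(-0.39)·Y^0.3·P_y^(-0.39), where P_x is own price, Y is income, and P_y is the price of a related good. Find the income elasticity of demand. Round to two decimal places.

0.30

For a Cobb–Douglas (constant-elasticity) form q = A·Y^α·…, the elasticity with respect to Y equals the exponent α at every point.
Here the exponent on Y is 0.3, so the income elasticity of demand is 0.30.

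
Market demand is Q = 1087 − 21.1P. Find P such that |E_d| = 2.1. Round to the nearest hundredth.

34.90

Set −bP/(a − bP) = −2.1 ⇒ bP = 2.1(a − bP) ⇒ bP(1+2.1) = 2.1·a.
P = 2.1·1087/(21.1·3.1) ≈ 34.90.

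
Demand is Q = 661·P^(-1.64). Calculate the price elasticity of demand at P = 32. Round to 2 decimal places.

-1.64

For a Cobb–Douglas (constant-elasticity) form Q = A·P^α·…, the elasticity with respect to P equals the exponent α at every point.
Here the exponent on P is -1.64, so the price elasticity of demand is -1.64.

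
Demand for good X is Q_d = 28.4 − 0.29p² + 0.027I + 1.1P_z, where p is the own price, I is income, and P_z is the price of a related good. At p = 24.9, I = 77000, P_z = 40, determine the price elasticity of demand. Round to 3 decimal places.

Evaluating quantity at (p, I, P_z) gives Q_d = 28.4 − 0.29(24.9)² + 0.027(77000) + 1.1(40) = 28.4 − 179.8029 + 2079 + 44 = 1971.5971.
∂Q_d/∂p = −2·0.29·p = -14.442, so E_p = -14.442·(24.9/1971.5971) ≈ -0.182.
|E_p| < 1: demand is inelastic.

-0.182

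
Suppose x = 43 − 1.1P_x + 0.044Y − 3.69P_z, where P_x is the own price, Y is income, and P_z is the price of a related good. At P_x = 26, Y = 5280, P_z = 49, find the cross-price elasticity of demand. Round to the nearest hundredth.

-2.74

First evaluate x: 43 − 1.1(26) + 0.044(5280) − 3.69(49) = 43 − 28.6 + 232.32 − 180.81 = 65.91.
∂x/∂P_z = −3.69, so E_xy = -3.69·(49/65.91) ≈ -2.74.
E_xy < 0: the goods are complements.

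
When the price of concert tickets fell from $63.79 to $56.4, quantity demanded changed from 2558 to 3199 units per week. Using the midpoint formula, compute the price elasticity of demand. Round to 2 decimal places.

-1.81

%Δq = (3199 − 2558)/[(2558 + 3199)/2] = 641/2878.5 ≈ 0.2227.
%ΔP = (56.4 − 63.79)/[(63.79 + 56.4)/2] = -7.39/60.095 ≈ -0.1230.
Arc elasticity E = %Δq/%ΔP ≈ 0.2227/-0.1230 ≈ -1.81.
|E| > 1: demand is elastic over this range.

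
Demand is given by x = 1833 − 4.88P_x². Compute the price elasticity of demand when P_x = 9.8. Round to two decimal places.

-0.69

At P_x = 9.8, x = 1364.3248.
dx/dP_x = −2·4.88·P_x = −95.648.
Point elasticity E = (dx/dP_x)·(P_x/x) = -95.648 × 9.8/1364.3248 ≈ -0.69.
|E| < 1, so demand is inelastic at this price.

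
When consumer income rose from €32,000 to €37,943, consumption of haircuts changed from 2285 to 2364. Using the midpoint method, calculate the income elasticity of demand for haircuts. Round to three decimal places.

%ΔQ = (2364 − 2285)/[(2285+2364)/2] = 79/2324.5 ≈ 0.0340.
%ΔI = (37,943 − 32,000)/[(32,000+37,943)/2] = 5943/34971.5 ≈ 0.1699.
E_I = %ΔQ/%ΔI ≈ 0.200.
E_I ∈ (0,1): normal good (necessity).

0.200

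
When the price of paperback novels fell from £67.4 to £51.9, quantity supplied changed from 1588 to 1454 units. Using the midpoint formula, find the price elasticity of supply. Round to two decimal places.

0.34

%ΔQ = (1454 − 1588)/[(1588 + 1454)/2] = -134/1521 ≈ -0.0881.
%Δp = (51.9 − 67.4)/[(67.4 + 51.9)/2] = -15.5/59.65 ≈ -0.2598.
Arc elasticity E = %ΔQ/%Δp ≈ -0.0881/-0.2598 ≈ 0.34.
|E| < 1: supply is inelastic over this range.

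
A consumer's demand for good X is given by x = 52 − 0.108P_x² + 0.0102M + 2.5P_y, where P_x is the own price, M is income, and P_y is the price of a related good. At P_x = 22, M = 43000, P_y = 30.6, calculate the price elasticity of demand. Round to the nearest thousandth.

-0.203

Evaluating quantity at (P_x, M, P_y) gives x = 52 − 0.108(22)² + 0.0102(43000) + 2.5(30.6) = 52 − 52.272 + 438.6 + 76.5 = 514.828.
∂x/∂P_x = −2·0.108·P_x = -4.752, so E_p = -4.752·(22/514.828) ≈ -0.203.
|E_p| < 1: demand is inelastic.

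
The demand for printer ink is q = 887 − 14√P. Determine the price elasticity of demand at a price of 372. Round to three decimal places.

-0.219

At P = 372, q = 616.9778.
dq/dP = −14/(2√P) = −14/(2·19.2873).
Point elasticity E = (dq/dP)·(P/q) = -0.3629 × 372/616.9778 ≈ -0.219.
|E| < 1, so demand is inelastic at this price.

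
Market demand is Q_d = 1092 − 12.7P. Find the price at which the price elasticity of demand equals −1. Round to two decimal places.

For linear demand Q_d = a − bP, E = −bP/(a − bP). |E| = 1 ⇒ bP = a − bP ⇒ P = a/(2b).
P = 1092/(2·12.7) ≈ 42.99.

42.99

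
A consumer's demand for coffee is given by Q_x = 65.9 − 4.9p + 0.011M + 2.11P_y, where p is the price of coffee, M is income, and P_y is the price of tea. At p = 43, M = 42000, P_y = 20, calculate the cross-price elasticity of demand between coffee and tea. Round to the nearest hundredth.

0.12

At the given point, Q_x = 65.9 − 4.9(43) + 0.011(42000) + 2.11(20) = 65.9 − 210.7 + 462 + 42.2 = 359.4.
∂Q_x/∂P_y = +2.11, so E_xy = 2.11·(20/359.4) ≈ 0.12.
E_xy > 0: the goods are substitutes.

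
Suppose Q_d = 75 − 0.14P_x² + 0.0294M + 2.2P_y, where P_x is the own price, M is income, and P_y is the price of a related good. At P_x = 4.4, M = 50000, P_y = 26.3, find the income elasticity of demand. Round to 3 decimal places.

0.919

At the given point, Q_d = 75 − 0.14(4.4)² + 0.0294(50000) + 2.2(26.3) = 75 − 2.7104 + 1470 + 57.86 = 1600.1496.
∂Q_d/∂M = +0.0294, so E_I = 0.0294·(50000/1600.1496) ≈ 0.919.
E_I ∈ (0,1): normal good (necessity).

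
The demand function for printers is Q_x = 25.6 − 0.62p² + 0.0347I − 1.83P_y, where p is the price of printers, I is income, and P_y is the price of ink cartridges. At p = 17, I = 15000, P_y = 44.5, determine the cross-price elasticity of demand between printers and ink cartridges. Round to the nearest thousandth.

Substituting, Q_x = 25.6 − 0.62(17)² + 0.0347(15000) − 1.83(44.5) = 25.6 − 179.18 + 520.5 − 81.435 = 285.485.
∂Q_x/∂P_y = −1.83, so E_xy = -1.83·(44.5/285.485) ≈ -0.285.
E_xy < 0: the goods are complements.

-0.285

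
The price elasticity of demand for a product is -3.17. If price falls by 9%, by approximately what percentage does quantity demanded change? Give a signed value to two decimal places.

28.53

%ΔQ ≈ E × %ΔP = (-3.17) × (-9%) = 28.53%.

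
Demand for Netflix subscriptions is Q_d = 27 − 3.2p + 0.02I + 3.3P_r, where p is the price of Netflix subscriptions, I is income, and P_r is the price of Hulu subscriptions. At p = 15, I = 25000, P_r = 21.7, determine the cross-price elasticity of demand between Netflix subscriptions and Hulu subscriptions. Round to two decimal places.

0.13

Evaluating quantity at (p, I, P_r) gives Q_d = 27 − 3.2(15) + 0.02(25000) + 3.3(21.7) = 27 − 48 + 500 + 71.61 = 550.61.
∂Q_d/∂P_r = +3.3, so E_xy = 3.3·(21.7/550.61) ≈ 0.13.
E_xy > 0: the goods are substitutes.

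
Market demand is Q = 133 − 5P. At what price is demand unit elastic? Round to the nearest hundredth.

For linear demand Q = a − bP, E = −bP/(a − bP). |E| = 1 ⇒ bP = a − bP ⇒ P = a/(2b).
P = 133/(2·5) = 13.30.

13.30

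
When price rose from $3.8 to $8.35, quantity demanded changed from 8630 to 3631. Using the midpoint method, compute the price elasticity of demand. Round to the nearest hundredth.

-1.09

%ΔQ = (3631 − 8630)/[(8630 + 3631)/2] = -4999/6130.5 ≈ -0.8154.
%ΔP = (8.35 − 3.8)/[(3.8 + 8.35)/2] = 4.55/6.075 ≈ 0.7490.
Arc elasticity E = %ΔQ/%ΔP ≈ -0.8154/0.7490 ≈ -1.09.
|E| > 1: demand is elastic over this range.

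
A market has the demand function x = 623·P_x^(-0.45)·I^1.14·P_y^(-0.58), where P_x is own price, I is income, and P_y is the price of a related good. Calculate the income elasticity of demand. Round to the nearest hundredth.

For a Cobb–Douglas (constant-elasticity) form x = A·I^α·…, the elasticity with respect to I equals the exponent α at every point.
Here the exponent on I is 1.14, so the income elasticity of demand is 1.14.

1.14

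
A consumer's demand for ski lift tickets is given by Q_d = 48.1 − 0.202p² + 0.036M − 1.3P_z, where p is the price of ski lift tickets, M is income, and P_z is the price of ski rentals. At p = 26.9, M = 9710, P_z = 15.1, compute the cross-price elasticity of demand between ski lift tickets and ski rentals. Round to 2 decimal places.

Evaluating quantity at (p, M, P_z) gives Q_d = 48.1 − 0.202(26.9)² + 0.036(9710) − 1.3(15.1) = 48.1 − 146.1692 + 349.56 − 19.63 = 231.8608.
∂Q_d/∂P_z = −1.3, so E_xy = -1.3·(15.1/231.8608) ≈ -0.08.
E_xy < 0: the goods are complements.

-0.08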